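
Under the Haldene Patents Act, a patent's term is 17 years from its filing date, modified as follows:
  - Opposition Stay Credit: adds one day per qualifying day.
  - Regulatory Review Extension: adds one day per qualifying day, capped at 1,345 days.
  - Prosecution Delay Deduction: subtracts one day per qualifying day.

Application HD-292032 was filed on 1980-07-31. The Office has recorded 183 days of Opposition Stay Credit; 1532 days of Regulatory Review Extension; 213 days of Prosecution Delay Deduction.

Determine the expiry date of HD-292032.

Base term: filing date + 17 years → 31 July 1997.
Opposition Stay Credit: +183 days → 30 January 1998.
Regulatory Review Extension: 1532 days claimed exceeds the 1345-day cap, so +1345 days → 6 October 2001.
Prosecution Delay Deduction: −213 days → 7 March 2001.

2001-03-07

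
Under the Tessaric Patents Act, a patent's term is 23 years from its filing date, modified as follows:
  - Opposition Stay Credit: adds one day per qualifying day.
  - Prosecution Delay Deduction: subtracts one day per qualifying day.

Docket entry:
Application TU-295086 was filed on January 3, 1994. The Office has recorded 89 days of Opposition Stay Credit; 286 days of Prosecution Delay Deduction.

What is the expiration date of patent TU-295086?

2016-06-20

Base term: filing date + 23 years → 3 January 2017.
Opposition Stay Credit: +89 days → 2 April 2017.
Prosecution Delay Deduction: −286 days → 20 June 2016.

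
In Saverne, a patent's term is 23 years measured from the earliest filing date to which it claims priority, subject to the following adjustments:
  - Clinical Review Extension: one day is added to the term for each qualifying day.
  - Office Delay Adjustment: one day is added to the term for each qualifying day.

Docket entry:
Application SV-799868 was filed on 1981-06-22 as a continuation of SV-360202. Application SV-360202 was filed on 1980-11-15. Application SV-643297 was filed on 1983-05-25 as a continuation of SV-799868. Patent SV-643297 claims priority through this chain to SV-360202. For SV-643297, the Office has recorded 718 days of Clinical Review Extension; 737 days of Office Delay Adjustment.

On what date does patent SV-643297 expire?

2007-11-09

Earliest priority filing: 15 November 1980.
Base term: 15 November 1980 + 23 years → 15 November 2003.
Clinical Review Extension: +718 days → 2 November 2005.
Office Delay Adjustment: +737 days → 9 November 2007.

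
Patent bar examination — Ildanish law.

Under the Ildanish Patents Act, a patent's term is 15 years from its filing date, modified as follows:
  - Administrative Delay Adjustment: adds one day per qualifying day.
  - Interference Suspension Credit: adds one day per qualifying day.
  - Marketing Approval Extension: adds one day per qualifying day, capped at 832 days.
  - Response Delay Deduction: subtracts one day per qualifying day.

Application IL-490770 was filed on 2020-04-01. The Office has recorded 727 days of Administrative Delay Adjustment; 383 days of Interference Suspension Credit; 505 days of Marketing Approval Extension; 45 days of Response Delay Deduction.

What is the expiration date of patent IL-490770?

Base term: filing date + 15 years → 1 April 2035.
Administrative Delay Adjustment: +727 days → 28 March 2037.
Interference Suspension Credit: +383 days → 15 April 2038.
Marketing Approval Extension: 505 days (within the 832-day cap) → +505 days → 2 September 2039.
Response Delay Deduction: −45 days → 19 July 2039.

2039-07-19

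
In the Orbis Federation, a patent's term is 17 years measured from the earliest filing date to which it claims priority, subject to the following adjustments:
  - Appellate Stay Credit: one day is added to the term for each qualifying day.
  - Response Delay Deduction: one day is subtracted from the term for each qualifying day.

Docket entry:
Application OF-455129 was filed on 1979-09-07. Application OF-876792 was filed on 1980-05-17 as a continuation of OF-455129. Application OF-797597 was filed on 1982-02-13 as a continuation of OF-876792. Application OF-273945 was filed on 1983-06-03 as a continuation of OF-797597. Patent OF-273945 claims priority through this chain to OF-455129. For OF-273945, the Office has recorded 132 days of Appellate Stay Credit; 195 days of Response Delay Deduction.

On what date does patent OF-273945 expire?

Earliest priority filing: 7 September 1979.
Base term: 7 September 1979 + 17 years → 7 September 1996.
Appellate Stay Credit: +132 days → 17 January 1997.
Response Delay Deduction: −195 days → 6 July 1996.

July 6, 1996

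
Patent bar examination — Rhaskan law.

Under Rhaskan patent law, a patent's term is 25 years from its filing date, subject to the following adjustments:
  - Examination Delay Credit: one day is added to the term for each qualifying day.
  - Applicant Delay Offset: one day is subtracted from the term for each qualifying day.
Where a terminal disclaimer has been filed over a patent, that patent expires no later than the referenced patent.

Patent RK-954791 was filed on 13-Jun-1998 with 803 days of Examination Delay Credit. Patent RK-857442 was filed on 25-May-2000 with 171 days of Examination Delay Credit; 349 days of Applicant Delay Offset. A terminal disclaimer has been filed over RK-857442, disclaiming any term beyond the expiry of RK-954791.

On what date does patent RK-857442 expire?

Natural term of RK-857442:
  Base: filing + 25 years → 25 May 2025.
  Examination Delay Credit: +171 days → 12 November 2025.
  Applicant Delay Offset: −349 days → 28 November 2024.
Expiry of referenced patent RK-954791:
  Base: filing + 25 years → 13 June 2023.
  Examination Delay Credit: +803 days → 24 August 2025.
Terminal disclaimer: RK-857442 expires on the earlier of 28 November 2024 and 24 August 2025.

2024-11-28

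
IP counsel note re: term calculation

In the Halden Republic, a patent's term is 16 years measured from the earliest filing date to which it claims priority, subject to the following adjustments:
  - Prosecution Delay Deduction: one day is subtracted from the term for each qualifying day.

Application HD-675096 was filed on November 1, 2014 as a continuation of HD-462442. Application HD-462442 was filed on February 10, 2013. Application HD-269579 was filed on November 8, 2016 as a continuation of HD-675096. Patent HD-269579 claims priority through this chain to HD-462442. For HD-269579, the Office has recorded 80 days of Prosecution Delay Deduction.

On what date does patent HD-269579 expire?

2028-11-22

Earliest priority filing: 10 February 2013.
Base term: 10 February 2013 + 16 years → 10 February 2029.
Prosecution Delay Deduction: −80 days → 22 November 2028.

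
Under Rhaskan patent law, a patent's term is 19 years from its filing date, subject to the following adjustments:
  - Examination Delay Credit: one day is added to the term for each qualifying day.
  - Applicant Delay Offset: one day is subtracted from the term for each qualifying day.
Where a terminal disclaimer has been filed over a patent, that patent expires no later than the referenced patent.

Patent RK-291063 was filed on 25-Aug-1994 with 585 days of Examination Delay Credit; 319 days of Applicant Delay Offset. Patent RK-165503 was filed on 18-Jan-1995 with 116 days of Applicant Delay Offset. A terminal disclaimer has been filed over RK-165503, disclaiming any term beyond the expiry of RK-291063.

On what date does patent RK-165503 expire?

Natural term of RK-165503:
  Base: filing + 19 years → 18 January 2014.
  Applicant Delay Offset: −116 days → 24 September 2013.
Expiry of referenced patent RK-291063:
  Base: filing + 19 years → 25 August 2013.
  Examination Delay Credit: +585 days → 2 April 2015.
  Applicant Delay Offset: −319 days → 18 May 2014.
Terminal disclaimer: RK-165503 expires on the earlier of 24 September 2013 and 18 May 2014.

September 24, 2013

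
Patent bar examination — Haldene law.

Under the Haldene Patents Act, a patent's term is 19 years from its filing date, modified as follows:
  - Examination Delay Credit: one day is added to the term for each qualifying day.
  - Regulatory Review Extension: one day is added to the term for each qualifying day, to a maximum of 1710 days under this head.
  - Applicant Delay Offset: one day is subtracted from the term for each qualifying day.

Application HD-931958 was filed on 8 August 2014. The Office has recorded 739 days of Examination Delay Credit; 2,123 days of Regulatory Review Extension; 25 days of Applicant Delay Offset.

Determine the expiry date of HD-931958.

2040-03-28

Base term: filing date + 19 years → 8 August 2033.
Examination Delay Credit: +739 days → 17 August 2035.
Regulatory Review Extension: 2123 days claimed exceeds the 1710-day cap, so +1710 days → 22 April 2040.
Applicant Delay Offset: −25 days → 28 March 2040.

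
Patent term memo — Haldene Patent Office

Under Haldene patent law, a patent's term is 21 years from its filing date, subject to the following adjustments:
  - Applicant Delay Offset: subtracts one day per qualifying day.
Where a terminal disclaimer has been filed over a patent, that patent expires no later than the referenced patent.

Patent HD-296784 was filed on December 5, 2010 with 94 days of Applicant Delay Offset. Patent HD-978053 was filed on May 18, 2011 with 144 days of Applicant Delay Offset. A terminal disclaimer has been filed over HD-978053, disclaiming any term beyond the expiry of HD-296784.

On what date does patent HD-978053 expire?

September 2, 2031

Natural term of HD-978053:
  Base: filing + 21 years → 18 May 2032.
  Applicant Delay Offset: −144 days → 26 December 2031.
Expiry of referenced patent HD-296784:
  Base: filing + 21 years → 5 December 2031.
  Applicant Delay Offset: −94 days → 2 September 2031.
Terminal disclaimer: HD-978053 expires on the earlier of 26 December 2031 and 2 September 2031.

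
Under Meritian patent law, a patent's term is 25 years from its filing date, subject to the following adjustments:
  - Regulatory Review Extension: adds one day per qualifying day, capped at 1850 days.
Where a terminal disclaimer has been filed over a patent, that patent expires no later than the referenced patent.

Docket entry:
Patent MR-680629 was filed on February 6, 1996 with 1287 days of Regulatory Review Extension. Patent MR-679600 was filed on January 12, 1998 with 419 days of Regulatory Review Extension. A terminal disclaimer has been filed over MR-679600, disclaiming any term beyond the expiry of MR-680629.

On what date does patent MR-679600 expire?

Natural term of MR-679600:
  Base: filing + 25 years → 12 January 2023.
  Regulatory Review Extension: 419 days (within the 1850-day cap) → +419 days → 6 March 2024.
Expiry of referenced patent MR-680629:
  Base: filing + 25 years → 6 February 2021.
  Regulatory Review Extension: 1287 days (within the 1850-day cap) → +1287 days → 16 August 2024.
Terminal disclaimer: MR-679600 expires on the earlier of 6 March 2024 and 16 August 2024.

2024-03-06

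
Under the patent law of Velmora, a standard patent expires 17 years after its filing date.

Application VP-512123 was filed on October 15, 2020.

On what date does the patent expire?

2037-10-15

Filing date + 17 years → 15 October 2037.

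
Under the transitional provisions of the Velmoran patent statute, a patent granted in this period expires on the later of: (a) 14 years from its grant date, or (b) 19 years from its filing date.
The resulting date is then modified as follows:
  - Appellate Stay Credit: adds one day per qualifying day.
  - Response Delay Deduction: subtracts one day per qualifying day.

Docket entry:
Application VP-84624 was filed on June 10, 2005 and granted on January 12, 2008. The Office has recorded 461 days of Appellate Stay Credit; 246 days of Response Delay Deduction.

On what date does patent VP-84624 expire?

(a) grant + 14 years → 12 January 2022.
(b) filing + 19 years → 10 June 2024.
Later of the two: 10 June 2024.
Appellate Stay Credit: +461 days → 14 September 2025.
Response Delay Deduction: −246 days → 11 January 2025.

January 11, 2025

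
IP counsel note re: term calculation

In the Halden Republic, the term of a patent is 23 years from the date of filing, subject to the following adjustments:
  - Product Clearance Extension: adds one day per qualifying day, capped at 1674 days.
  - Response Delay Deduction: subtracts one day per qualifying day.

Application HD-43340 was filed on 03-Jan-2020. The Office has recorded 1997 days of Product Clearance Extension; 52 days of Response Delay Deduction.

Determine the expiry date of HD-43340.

June 13, 2047

Base term: filing date + 23 years → 3 January 2043.
Product Clearance Extension: 1997 days claimed exceeds the 1674-day cap, so +1674 days → 4 August 2047.
Response Delay Deduction: −52 days → 13 June 2047.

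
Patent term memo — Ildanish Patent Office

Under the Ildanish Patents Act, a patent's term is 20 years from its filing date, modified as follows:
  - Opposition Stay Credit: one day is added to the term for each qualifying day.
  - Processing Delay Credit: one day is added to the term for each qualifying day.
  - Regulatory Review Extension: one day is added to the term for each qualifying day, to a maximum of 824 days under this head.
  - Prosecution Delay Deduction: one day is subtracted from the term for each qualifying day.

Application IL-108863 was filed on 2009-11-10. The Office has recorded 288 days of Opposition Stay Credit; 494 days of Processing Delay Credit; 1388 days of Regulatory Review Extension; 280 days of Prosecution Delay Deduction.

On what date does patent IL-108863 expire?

Base term: filing date + 20 years → 10 November 2029.
Opposition Stay Credit: +288 days → 25 August 2030.
Processing Delay Credit: +494 days → 1 January 2032.
Regulatory Review Extension: 1388 days claimed exceeds the 824-day cap, so +824 days → 4 April 2034.
Prosecution Delay Deduction: −280 days → 28 June 2033.

June 28, 2033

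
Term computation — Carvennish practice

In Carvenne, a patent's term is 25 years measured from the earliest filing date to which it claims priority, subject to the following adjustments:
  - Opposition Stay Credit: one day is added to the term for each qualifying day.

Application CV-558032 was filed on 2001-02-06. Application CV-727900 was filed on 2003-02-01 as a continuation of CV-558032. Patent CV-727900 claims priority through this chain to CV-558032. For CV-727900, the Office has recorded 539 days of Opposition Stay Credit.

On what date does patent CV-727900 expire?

Earliest priority filing: 6 February 2001.
Base term: 6 February 2001 + 25 years → 6 February 2026.
Opposition Stay Credit: +539 days → 30 July 2027.

2027-07-30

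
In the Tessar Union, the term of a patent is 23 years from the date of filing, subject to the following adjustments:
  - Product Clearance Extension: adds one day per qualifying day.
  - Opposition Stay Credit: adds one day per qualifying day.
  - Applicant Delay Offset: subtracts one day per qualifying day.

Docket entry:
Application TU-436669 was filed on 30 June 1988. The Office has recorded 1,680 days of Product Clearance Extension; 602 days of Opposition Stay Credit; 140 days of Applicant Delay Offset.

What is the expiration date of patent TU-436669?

Base term: filing date + 23 years → 30 June 2011.
Product Clearance Extension: +1680 days → 4 February 2016.
Opposition Stay Credit: +602 days → 28 September 2017.
Applicant Delay Offset: −140 days → 11 May 2017.

2017-05-11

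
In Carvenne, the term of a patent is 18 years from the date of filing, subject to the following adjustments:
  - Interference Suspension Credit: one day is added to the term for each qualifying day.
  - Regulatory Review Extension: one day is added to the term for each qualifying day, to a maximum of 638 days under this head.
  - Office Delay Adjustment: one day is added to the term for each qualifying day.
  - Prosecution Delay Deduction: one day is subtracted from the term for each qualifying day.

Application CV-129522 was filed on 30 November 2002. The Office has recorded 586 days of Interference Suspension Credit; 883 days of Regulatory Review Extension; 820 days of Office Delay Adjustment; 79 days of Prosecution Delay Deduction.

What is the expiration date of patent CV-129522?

April 18, 2026

Base term: filing date + 18 years → 30 November 2020.
Interference Suspension Credit: +586 days → 9 July 2022.
Regulatory Review Extension: 883 days claimed exceeds the 638-day cap, so +638 days → 7 April 2024.
Office Delay Adjustment: +820 days → 6 July 2026.
Prosecution Delay Deduction: −79 days → 18 April 2026.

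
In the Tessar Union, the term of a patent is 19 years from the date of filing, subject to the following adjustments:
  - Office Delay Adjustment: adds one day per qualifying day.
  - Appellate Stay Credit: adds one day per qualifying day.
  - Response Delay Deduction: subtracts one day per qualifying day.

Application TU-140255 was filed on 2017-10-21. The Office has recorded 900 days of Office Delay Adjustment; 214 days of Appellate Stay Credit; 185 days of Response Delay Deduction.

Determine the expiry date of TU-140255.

2039-05-08

Base term: filing date + 19 years → 21 October 2036.
Office Delay Adjustment: +900 days → 9 April 2039.
Appellate Stay Credit: +214 days → 9 November 2039.
Response Delay Deduction: −185 days → 8 May 2039.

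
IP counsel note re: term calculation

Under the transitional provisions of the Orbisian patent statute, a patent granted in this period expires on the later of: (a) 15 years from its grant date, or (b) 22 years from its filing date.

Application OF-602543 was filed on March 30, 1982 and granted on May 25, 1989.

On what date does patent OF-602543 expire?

(a) grant + 15 years → 25 May 2004.
(b) filing + 22 years → 30 March 2004.
Later of the two: 25 May 2004.

May 25, 2004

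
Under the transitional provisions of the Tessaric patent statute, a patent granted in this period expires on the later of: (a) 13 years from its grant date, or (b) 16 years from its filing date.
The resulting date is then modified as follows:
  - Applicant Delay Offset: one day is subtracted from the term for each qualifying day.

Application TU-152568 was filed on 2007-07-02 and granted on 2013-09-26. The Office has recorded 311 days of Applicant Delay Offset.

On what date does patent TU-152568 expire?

(a) grant + 13 years → 26 September 2026.
(b) filing + 16 years → 2 July 2023.
Later of the two: 26 September 2026.
Applicant Delay Offset: −311 days → 19 November 2025.

2025-11-19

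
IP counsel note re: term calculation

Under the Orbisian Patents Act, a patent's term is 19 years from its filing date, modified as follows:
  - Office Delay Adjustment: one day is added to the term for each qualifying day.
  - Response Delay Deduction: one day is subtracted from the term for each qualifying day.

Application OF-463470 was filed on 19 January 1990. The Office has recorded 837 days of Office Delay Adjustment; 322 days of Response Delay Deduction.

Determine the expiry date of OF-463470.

2010-06-18

Base term: filing date + 19 years → 19 January 2009.
Office Delay Adjustment: +837 days → 6 May 2011.
Response Delay Deduction: −322 days → 18 June 2010.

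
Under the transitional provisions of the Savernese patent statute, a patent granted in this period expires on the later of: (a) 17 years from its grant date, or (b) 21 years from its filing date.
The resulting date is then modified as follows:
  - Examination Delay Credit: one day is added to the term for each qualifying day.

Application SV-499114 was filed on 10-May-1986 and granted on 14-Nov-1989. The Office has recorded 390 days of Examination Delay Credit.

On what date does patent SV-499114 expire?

(a) grant + 17 years → 14 November 2006.
(b) filing + 21 years → 10 May 2007.
Later of the two: 10 May 2007.
Examination Delay Credit: +390 days → 3 June 2008.

2008-06-03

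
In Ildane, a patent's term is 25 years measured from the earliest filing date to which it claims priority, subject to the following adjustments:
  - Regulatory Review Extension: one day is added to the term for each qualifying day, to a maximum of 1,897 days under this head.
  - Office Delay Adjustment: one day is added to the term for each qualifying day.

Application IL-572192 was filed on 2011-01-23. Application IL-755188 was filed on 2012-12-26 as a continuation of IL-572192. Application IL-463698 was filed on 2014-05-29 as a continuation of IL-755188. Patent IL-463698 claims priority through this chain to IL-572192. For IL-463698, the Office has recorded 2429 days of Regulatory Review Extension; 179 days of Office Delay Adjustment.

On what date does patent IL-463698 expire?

Earliest priority filing: 23 January 2011.
Base term: 23 January 2011 + 25 years → 23 January 2036.
Regulatory Review Extension: 2429 days claimed exceeds the 1897-day cap, so +1897 days → 3 April 2041.
Office Delay Adjustment: +179 days → 29 September 2041.

2041-09-29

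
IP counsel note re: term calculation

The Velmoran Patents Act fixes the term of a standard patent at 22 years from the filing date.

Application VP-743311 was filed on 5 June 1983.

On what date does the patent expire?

June 5, 2005

Filing date + 22 years → 5 June 2005.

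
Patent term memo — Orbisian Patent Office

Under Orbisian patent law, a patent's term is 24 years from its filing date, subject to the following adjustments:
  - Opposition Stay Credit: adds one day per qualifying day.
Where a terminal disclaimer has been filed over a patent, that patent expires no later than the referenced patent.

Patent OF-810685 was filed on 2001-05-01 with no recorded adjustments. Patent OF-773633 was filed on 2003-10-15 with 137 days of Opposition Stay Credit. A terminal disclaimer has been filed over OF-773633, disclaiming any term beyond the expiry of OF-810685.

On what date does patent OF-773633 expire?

2025-05-01

Natural term of OF-773633:
  Base: filing + 24 years → 15 October 2027.
  Opposition Stay Credit: +137 days → 29 February 2028.
Expiry of referenced patent OF-810685:
  Base: filing + 24 years → 1 May 2025.
Terminal disclaimer: OF-773633 expires on the earlier of 29 February 2028 and 1 May 2025.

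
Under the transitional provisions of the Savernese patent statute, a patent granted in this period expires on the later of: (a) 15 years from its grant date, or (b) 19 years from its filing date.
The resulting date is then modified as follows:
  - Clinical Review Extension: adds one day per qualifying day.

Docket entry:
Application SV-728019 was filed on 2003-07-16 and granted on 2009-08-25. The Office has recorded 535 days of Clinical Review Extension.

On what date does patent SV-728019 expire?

(a) grant + 15 years → 25 August 2024.
(b) filing + 19 years → 16 July 2022.
Later of the two: 25 August 2024.
Clinical Review Extension: +535 days → 11 February 2026.

February 11, 2026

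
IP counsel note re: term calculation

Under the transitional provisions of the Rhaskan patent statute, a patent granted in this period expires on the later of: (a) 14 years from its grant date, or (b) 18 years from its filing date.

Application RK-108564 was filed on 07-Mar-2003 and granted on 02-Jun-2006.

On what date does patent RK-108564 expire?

(a) grant + 14 years → 2 June 2020.
(b) filing + 18 years → 7 March 2021.
Later of the two: 7 March 2021.

2021-03-07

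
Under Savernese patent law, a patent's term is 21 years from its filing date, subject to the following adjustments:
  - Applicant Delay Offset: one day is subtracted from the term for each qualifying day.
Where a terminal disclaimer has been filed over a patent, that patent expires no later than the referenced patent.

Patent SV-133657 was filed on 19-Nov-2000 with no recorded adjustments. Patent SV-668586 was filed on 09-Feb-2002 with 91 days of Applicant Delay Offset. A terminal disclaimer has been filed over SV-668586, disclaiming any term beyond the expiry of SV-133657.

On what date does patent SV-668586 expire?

November 19, 2021

Natural term of SV-668586:
  Base: filing + 21 years → 9 February 2023.
  Applicant Delay Offset: −91 days → 10 November 2022.
Expiry of referenced patent SV-133657:
  Base: filing + 21 years → 19 November 2021.
Terminal disclaimer: SV-668586 expires on the earlier of 10 November 2022 and 19 November 2021.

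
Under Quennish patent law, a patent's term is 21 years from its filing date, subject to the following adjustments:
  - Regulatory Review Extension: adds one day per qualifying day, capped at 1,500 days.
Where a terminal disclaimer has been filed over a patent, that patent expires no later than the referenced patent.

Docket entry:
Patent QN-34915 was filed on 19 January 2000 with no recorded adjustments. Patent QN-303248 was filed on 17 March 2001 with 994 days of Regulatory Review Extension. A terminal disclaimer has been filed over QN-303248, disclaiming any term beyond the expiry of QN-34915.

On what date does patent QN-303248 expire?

January 19, 2021

Natural term of QN-303248:
  Base: filing + 21 years → 17 March 2022.
  Regulatory Review Extension: 994 days (within the 1500-day cap) → +994 days → 5 December 2024.
Expiry of referenced patent QN-34915:
  Base: filing + 21 years → 19 January 2021.
Terminal disclaimer: QN-303248 expires on the earlier of 5 December 2024 and 19 January 2021.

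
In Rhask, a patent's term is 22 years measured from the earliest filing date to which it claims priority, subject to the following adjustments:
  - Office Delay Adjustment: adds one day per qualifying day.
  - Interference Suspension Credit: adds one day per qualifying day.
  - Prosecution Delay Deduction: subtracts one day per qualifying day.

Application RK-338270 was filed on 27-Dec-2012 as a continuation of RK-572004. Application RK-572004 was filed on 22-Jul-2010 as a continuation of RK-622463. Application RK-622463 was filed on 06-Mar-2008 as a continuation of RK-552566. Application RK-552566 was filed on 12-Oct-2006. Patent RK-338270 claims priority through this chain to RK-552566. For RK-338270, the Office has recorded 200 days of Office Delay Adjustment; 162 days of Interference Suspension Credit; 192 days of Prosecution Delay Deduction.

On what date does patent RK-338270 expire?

2029-03-31

Earliest priority filing: 12 October 2006.
Base term: 12 October 2006 + 22 years → 12 October 2028.
Office Delay Adjustment: +200 days → 30 April 2029.
Interference Suspension Credit: +162 days → 9 October 2029.
Prosecution Delay Deduction: −192 days → 31 March 2029.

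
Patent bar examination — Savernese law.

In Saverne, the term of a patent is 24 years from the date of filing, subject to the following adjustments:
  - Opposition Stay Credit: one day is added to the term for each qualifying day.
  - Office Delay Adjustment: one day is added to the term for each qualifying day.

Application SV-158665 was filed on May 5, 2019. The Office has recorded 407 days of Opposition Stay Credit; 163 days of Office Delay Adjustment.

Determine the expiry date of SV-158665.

Base term: filing date + 24 years → 5 May 2043.
Opposition Stay Credit: +407 days → 15 June 2044.
Office Delay Adjustment: +163 days → 25 November 2044.

November 25, 2044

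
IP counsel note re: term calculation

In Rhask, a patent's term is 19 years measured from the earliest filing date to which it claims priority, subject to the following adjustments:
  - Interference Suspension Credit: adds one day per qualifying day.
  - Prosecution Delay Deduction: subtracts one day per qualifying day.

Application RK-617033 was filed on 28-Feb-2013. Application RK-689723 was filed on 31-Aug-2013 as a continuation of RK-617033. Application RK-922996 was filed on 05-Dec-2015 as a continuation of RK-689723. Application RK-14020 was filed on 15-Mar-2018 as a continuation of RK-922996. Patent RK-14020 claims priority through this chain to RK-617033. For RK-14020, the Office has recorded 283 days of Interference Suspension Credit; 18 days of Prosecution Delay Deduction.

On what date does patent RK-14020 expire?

Earliest priority filing: 28 February 2013.
Base term: 28 February 2013 + 19 years → 28 February 2032.
Interference Suspension Credit: +283 days → 7 December 2032.
Prosecution Delay Deduction: −18 days → 19 November 2032.

2032-11-19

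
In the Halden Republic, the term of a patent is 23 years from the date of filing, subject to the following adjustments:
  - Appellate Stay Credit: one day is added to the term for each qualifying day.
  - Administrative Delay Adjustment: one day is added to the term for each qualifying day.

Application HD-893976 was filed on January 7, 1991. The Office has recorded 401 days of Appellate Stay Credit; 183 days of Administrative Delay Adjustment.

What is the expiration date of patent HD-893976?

Base term: filing date + 23 years → 7 January 2014.
Appellate Stay Credit: +401 days → 12 February 2015.
Administrative Delay Adjustment: +183 days → 14 August 2015.

August 14, 2015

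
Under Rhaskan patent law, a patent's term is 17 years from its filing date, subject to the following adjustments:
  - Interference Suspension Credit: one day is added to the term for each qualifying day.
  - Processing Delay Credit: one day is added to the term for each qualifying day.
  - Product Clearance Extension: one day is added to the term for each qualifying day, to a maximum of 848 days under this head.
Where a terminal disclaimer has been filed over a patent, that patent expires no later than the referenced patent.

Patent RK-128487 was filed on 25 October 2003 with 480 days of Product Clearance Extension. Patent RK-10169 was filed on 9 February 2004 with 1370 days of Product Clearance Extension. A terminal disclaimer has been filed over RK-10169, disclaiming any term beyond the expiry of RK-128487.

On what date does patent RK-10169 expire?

2022-02-17

Natural term of RK-10169:
  Base: filing + 17 years → 9 February 2021.
  Product Clearance Extension: 1370 days claimed exceeds the 848-day cap, so +848 days → 7 June 2023.
Expiry of referenced patent RK-128487:
  Base: filing + 17 years → 25 October 2020.
  Product Clearance Extension: 480 days (within the 848-day cap) → +480 days → 17 February 2022.
Terminal disclaimer: RK-10169 expires on the earlier of 7 June 2023 and 17 February 2022.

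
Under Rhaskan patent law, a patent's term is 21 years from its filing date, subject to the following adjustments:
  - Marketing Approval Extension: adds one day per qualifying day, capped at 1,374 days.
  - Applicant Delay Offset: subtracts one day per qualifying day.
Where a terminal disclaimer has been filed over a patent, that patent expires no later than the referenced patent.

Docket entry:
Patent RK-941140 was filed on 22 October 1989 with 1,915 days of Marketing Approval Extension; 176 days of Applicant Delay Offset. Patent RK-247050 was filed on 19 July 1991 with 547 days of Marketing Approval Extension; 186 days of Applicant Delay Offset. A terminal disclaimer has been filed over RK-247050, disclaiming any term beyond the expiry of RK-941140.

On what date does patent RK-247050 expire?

July 15, 2013

Natural term of RK-247050:
  Base: filing + 21 years → 19 July 2012.
  Marketing Approval Extension: 547 days (within the 1374-day cap) → +547 days → 17 January 2014.
  Applicant Delay Offset: −186 days → 15 July 2013.
Expiry of referenced patent RK-941140:
  Base: filing + 21 years → 22 October 2010.
  Marketing Approval Extension: 1915 days claimed exceeds the 1374-day cap, so +1374 days → 27 July 2014.
  Applicant Delay Offset: −176 days → 1 February 2014.
Terminal disclaimer: RK-247050 expires on the earlier of 15 July 2013 and 1 February 2014.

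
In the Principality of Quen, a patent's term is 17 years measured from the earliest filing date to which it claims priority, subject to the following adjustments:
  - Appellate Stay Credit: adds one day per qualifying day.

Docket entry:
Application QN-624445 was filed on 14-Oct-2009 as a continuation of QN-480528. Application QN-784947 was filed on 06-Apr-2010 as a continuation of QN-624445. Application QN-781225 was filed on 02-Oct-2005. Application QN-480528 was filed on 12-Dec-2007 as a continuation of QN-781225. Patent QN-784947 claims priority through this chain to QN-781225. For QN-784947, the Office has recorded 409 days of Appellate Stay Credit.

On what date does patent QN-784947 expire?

Earliest priority filing: 2 October 2005.
Base term: 2 October 2005 + 17 years → 2 October 2022.
Appellate Stay Credit: +409 days → 15 November 2023.

November 15, 2023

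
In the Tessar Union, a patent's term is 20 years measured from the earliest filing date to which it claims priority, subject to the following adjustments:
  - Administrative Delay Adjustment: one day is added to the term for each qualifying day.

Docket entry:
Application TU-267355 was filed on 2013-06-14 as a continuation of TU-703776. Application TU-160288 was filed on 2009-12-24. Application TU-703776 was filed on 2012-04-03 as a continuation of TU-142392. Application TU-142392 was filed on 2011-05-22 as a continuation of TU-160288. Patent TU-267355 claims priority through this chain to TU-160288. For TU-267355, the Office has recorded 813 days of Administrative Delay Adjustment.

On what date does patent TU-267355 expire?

Earliest priority filing: 24 December 2009.
Base term: 24 December 2009 + 20 years → 24 December 2029.
Administrative Delay Adjustment: +813 days → 16 March 2032.

March 16, 2032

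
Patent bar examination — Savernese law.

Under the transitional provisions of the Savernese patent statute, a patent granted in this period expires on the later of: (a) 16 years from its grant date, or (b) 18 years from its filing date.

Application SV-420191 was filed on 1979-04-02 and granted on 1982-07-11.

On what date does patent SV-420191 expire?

July 11, 1998

(a) grant + 16 years → 11 July 1998.
(b) filing + 18 years → 2 April 1997.
Later of the two: 11 July 1998.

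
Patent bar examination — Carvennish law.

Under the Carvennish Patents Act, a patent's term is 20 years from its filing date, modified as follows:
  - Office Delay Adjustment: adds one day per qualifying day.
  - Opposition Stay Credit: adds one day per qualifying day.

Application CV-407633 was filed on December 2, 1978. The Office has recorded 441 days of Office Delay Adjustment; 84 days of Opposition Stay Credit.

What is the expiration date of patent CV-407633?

May 10, 2000

Base term: filing date + 20 years → 2 December 1998.
Office Delay Adjustment: +441 days → 16 February 2000.
Opposition Stay Credit: +84 days → 10 May 2000.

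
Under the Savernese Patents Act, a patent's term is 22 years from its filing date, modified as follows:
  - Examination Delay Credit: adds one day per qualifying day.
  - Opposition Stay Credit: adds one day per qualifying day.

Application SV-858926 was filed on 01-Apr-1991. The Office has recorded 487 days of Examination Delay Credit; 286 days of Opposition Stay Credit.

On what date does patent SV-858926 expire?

Base term: filing date + 22 years → 1 April 2013.
Examination Delay Credit: +487 days → 1 August 2014.
Opposition Stay Credit: +286 days → 14 May 2015.

May 14, 2015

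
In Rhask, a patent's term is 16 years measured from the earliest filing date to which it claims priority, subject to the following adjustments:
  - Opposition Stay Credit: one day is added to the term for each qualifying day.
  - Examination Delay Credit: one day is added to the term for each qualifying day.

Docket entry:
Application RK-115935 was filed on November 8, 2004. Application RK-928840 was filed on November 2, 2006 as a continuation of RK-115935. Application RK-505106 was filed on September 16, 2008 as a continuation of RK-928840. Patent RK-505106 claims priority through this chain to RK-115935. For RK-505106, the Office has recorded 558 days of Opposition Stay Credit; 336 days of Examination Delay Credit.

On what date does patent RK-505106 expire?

Earliest priority filing: 8 November 2004.
Base term: 8 November 2004 + 16 years → 8 November 2020.
Opposition Stay Credit: +558 days → 20 May 2022.
Examination Delay Credit: +336 days → 21 April 2023.

2023-04-21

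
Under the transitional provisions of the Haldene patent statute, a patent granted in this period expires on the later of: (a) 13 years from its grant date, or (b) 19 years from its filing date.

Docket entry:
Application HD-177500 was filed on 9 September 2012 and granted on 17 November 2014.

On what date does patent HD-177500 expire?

September 9, 2031

(a) grant + 13 years → 17 November 2027.
(b) filing + 19 years → 9 September 2031.
Later of the two: 9 September 2031.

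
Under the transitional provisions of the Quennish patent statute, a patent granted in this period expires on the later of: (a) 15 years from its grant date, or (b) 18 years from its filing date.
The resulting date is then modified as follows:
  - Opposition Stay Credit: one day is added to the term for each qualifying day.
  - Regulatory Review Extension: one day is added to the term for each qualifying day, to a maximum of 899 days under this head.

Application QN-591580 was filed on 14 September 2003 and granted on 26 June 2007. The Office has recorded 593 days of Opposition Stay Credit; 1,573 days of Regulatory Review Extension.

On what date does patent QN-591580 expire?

(a) grant + 15 years → 26 June 2022.
(b) filing + 18 years → 14 September 2021.
Later of the two: 26 June 2022.
Opposition Stay Credit: +593 days → 9 February 2024.
Regulatory Review Extension: 1573 days claimed exceeds the 899-day cap, so +899 days → 27 July 2026.

2026-07-27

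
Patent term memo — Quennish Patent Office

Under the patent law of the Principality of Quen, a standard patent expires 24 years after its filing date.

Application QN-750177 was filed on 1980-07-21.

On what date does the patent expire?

July 21, 2004

Filing date + 24 years → 21 July 2004.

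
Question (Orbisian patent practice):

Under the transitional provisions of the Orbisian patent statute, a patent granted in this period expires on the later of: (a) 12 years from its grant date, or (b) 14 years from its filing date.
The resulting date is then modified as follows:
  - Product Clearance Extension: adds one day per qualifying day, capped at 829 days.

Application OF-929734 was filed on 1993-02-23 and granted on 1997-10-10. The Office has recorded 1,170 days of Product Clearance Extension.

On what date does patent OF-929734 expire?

(a) grant + 12 years → 10 October 2009.
(b) filing + 14 years → 23 February 2007.
Later of the two: 10 October 2009.
Product Clearance Extension: 1170 days claimed exceeds the 829-day cap, so +829 days → 17 January 2012.

2012-01-17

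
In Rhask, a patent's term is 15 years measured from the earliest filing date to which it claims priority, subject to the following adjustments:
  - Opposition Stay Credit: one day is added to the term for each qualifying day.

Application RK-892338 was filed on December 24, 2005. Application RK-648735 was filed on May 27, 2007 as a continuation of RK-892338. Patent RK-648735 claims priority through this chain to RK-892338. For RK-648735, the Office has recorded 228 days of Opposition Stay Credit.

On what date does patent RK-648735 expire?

2021-08-09

Earliest priority filing: 24 December 2005.
Base term: 24 December 2005 + 15 years → 24 December 2020.
Opposition Stay Credit: +228 days → 9 August 2021.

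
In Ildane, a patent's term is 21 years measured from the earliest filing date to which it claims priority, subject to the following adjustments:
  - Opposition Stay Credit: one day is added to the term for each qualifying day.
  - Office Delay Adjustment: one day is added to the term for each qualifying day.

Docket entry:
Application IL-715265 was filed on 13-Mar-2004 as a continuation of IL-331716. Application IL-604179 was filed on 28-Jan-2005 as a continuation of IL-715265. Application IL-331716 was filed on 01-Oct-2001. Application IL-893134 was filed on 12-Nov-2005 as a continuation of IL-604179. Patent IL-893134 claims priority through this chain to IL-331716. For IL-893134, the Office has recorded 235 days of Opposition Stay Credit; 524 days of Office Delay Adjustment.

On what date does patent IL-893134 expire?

2024-10-29

Earliest priority filing: 1 October 2001.
Base term: 1 October 2001 + 21 years → 1 October 2022.
Opposition Stay Credit: +235 days → 24 May 2023.
Office Delay Adjustment: +524 days → 29 October 2024.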